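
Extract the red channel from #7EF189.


Color: #7EF189
R = 7E = 126
G = F1 = 241
B = 89 = 137
Red = 126


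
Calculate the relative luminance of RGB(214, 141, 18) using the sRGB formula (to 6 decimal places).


Linearize each channel (sRGB transfer function): c = v/255; c_lin = c/12.92 if c ≤ 0.04045, else ((c+0.055)/1.055)^2.4
  R: 214/255 ≈ 0.839216 > 0.04045 → ((0.839216+0.055)/1.055)^2.4 ≈ 0.672443
  G: 141/255 ≈ 0.552941 > 0.04045 → ((0.552941+0.055)/1.055)^2.4 ≈ 0.266356
  B: 18/255 ≈ 0.070588 > 0.04045 → ((0.070588+0.055)/1.055)^2.4 ≈ 0.006049
R_lin = 0.672443, G_lin = 0.266356, B_lin = 0.006049
L = 0.2126×R + 0.7152×G + 0.0722×B
L = 0.2126×0.672443 + 0.7152×0.266356 + 0.0722×0.006049
L ≈ 0.333896


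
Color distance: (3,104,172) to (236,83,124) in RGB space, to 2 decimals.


d = √[(R₁-R₂)² + (G₁-G₂)² + (B₁-B₂)²]
d = √[(3-236)² + (104-83)² + (172-124)²]
d = √[54289 + 441 + 2304]
d = √57034
d ≈ 238.82


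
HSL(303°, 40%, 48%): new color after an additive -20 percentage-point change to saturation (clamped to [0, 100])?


Original S = 40%
Adjustment = -20 percentage points
New S = 40 + (-20) = 20
Clamp to [0, 100] → 20
= HSL(303°, 20%, 48%)


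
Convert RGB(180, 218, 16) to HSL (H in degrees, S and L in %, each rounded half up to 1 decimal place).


Normalize: R'=180/255≈0.7059, G'=218/255≈0.8549, B'=16/255≈0.0627
Max=218/255, Min=16/255, Δ=Max-Min=202/255
L = (Max+Min)/2 = (218+16)/510 = 234/510 = 0.45882… → L = 45.9%
L ≤ 0.5 → S = Δ/(Max+Min) = 202/(218+16) = 202/234 = 0.86324… → S = 86.3%
(the 1/255 factors cancel in S and H, so raw channel differences can be used)
Max is G' → H = 60 × ((B-R)/Δ + 2) = 60 × ((16-180)/202 + 2)
  -164/202 + 2 = -0.8118… + 2 = 1.1881…
  H = 60 × 1.1881… = 71.287…° → H = 71.3°
= HSL(71.3°, 86.3%, 45.9%)


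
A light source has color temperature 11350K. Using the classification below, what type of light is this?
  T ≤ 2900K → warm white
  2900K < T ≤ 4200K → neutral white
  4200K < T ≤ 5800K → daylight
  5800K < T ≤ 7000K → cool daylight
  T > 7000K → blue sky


Temperature: 11350K
11350K > 7000K → blue sky
Classification: blue sky


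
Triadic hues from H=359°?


Triadic: equally spaced at 120° intervals
H1 = 359°
H2 = (359 + 120) mod 360 = 119°
H3 = (359 + 240) mod 360 = 239°
Triadic = 359°, 119°, 239°


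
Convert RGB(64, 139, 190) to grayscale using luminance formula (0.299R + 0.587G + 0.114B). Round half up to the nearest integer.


Gray = 0.299×R + 0.587×G + 0.114×B
Gray = 0.299×64 + 0.587×139 + 0.114×190
Gray = 19.136 + 81.593 + 21.660
Gray = 122.389 → round half up → 122
Gray = 122


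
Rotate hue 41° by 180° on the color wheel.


New hue = (H + rotation) mod 360
New hue = (41 + 180) mod 360
= 221 mod 360
= 221°


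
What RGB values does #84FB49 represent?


84 → 132 (R)
FB → 251 (G)
49 → 73 (B)
= RGB(132, 251, 73)


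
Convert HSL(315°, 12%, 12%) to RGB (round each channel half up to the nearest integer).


H=315°, S=0.12, L=0.12
C = (1-|2L-1|)×S = (1-|-0.76|)×0.12 = 0.0288
H' = H/60 = 315/60 ≈ 5.2500; X = C×(1-|H' mod 2 - 1|) = 0.0216
m = L - C/2 = 0.12 - 0.0144 = 0.1056
Sector ⌊H'⌋ = 5 → (R',G',B') = (0.0288, 0.0, 0.0216)
RGB = ((R'+m)×255, (G'+m)×255, (B'+m)×255) = (34.272, 26.928, 32.436)
Round half up → RGB(34, 27, 32)


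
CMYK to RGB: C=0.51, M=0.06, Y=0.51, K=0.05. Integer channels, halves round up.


R = 255 × (1-C) × (1-K) = 255 × 0.49 × 0.95 = 118.7025 → 119
G = 255 × (1-M) × (1-K) = 255 × 0.94 × 0.95 = 227.715 → 228
B = 255 × (1-Y) × (1-K) = 255 × 0.49 × 0.95 = 118.7025 → 119
= RGB(119, 228, 119)


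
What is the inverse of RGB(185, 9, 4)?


Invert: (255-R, 255-G, 255-B)
R: 255-185 = 70
G: 255-9 = 246
B: 255-4 = 251
= RGB(70, 246, 251)


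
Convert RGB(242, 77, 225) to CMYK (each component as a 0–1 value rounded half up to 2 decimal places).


R'=242/255≈0.9490, G'=77/255≈0.3020, B'=225/255≈0.8824
K = 1 - max(R',G',B') = 1 - 242/255 = 13/255 = 0.05098… → 0.05
(1-R'-K)/(1-K) simplifies to (max-R)/max with max = 242:
C = (242-242)/242 = 0/242 = 0 → 0.00
M = (242-77)/242 = 165/242 = 0.68181… → 0.68
Y = (242-225)/242 = 17/242 = 0.07024… → 0.07
= CMYK(0.00, 0.68, 0.07, 0.05)


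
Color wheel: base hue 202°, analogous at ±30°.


Base hue: 202°
Left analog: (202 - 30) mod 360 = 172°
Right analog: (202 + 30) mod 360 = 232°
Analogous hues = 172° and 232°


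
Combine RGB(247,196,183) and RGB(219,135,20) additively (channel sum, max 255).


Additive: each channel = min(255, C₁+C₂)
R: 247+219 = 466 → 255
G: 196+135 = 331 → 255
B: 183+20 = 203 → 203
= RGB(255, 255, 203)


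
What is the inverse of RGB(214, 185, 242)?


Invert: (255-R, 255-G, 255-B)
R: 255-214 = 41
G: 255-185 = 70
B: 255-242 = 13
= RGB(41, 70, 13)


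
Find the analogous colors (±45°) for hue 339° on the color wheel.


Base hue: 339°
Left analog: (339 - 45) mod 360 = 294°
Right analog: (339 + 45) mod 360 = 24°
Analogous hues = 294° and 24°


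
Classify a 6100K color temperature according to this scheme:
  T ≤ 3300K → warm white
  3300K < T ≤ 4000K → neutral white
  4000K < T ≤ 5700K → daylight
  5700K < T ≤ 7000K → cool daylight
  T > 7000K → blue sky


Temperature: 6100K
5700K < 6100K ≤ 7000K → cool daylight
Classification: cool daylight


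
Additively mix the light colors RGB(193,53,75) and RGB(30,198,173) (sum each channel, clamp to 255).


Additive: each channel = min(255, C₁+C₂)
R: 193+30 = 223 → 223
G: 53+198 = 251 → 251
B: 75+173 = 248 → 248
= RGB(223, 251, 248)


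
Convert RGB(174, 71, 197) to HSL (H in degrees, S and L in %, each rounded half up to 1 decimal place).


Normalize: R'=174/255≈0.6824, G'=71/255≈0.2784, B'=197/255≈0.7725
Max=197/255, Min=71/255, Δ=Max-Min=126/255
L = (Max+Min)/2 = (197+71)/510 = 268/510 = 0.52549… → L = 52.5%
L > 0.5 → S = Δ/(2-Max-Min) = 126/(510-197-71) = 126/242 = 0.52066… → S = 52.1%
(the 1/255 factors cancel in S and H, so raw channel differences can be used)
Max is B' → H = 60 × ((R-G)/Δ + 4) = 60 × ((174-71)/126 + 4)
  103/126 + 4 = 0.8174… + 4 = 4.8174…
  H = 60 × 4.8174… = 289.047…° → H = 289.0°
= HSL(289.0°, 52.1%, 52.5%)


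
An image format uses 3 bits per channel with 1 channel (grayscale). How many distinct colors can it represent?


Total bits = 3 bits/channel × 1 channels = 3 bits
Distinct colors = 2^3
= 8 colors


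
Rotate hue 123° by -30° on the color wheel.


New hue = (H + rotation) mod 360
New hue = (123 -30) mod 360
= 93 mod 360
= 93°


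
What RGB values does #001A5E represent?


00 → 0 (R)
1A → 26 (G)
5E → 94 (B)
= RGB(0, 26, 94)


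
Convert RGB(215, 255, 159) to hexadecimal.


R = 215 → D7 (hex)
G = 255 → FF (hex)
B = 159 → 9F (hex)
Hex = #D7FF9F


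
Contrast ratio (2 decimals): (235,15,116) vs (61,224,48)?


Linearize each sRGB channel c=v/255: c/12.92 if c ≤ 0.04045 else ((c+0.055)/1.055)^2.4
L = 0.2126×R_lin + 0.7152×G_lin + 0.0722×B_lin
Color 1 (235,15,116):
  R=235: 235/255≈0.9216 > 0.04045 → ((0.9216+0.055)/1.055)^2.4 ≈ 0.83077
  G=15: 15/255≈0.0588 > 0.04045 → ((0.0588+0.055)/1.055)^2.4 ≈ 0.00478
  B=116: 116/255≈0.4549 > 0.04045 → ((0.4549+0.055)/1.055)^2.4 ≈ 0.17465
  L1 = 0.2126×0.83077 + 0.7152×0.00478 + 0.0722×0.17465 ≈ 0.19265
Color 2 (61,224,48):
  R=61: 61/255≈0.2392 > 0.04045 → ((0.2392+0.055)/1.055)^2.4 ≈ 0.04667
  G=224: 224/255≈0.8784 > 0.04045 → ((0.8784+0.055)/1.055)^2.4 ≈ 0.74540
  B=48: 48/255≈0.1882 > 0.04045 → ((0.1882+0.055)/1.055)^2.4 ≈ 0.02956
  L2 = 0.2126×0.04667 + 0.7152×0.74540 + 0.0722×0.02956 ≈ 0.54517
Lighter = 0.54517, Darker = 0.19265
Ratio = (L_lighter + 0.05) / (L_darker + 0.05)
Ratio = (0.54517 + 0.05) / (0.19265 + 0.05) = 0.59517 / 0.24265 ≈ 2.4528
Ratio ≈ 2.45:1


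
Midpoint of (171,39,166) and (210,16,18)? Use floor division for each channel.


Midpoint: each channel = ⌊(C₁+C₂)/2⌋
R: ⌊(171+210)/2⌋ = 190
G: ⌊(39+16)/2⌋ = 27
B: ⌊(166+18)/2⌋ = 92
= RGB(190, 27, 92)


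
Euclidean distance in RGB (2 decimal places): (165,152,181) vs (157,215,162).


d = √[(R₁-R₂)² + (G₁-G₂)² + (B₁-B₂)²]
d = √[(165-157)² + (152-215)² + (181-162)²]
d = √[64 + 3969 + 361]
d = √4394
d ≈ 66.29


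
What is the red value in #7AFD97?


Color: #7AFD97
R = 7A = 122
G = FD = 253
B = 97 = 151
Red = 122


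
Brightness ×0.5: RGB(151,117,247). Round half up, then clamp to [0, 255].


Multiply each channel by 0.5, round half up, clamp to [0, 255]
R: 151×0.5 = 75.5 → round → 76
G: 117×0.5 = 58.5 → round → 59
B: 247×0.5 = 123.5 → round → 124
= RGB(76, 59, 124)


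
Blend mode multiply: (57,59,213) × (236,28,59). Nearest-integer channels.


Multiply: C = A×B/255, rounded to nearest integer
R: 57×236/255 = 13452/255 ≈ 52.753 → 53
G: 59×28/255 = 1652/255 ≈ 6.478 → 6
B: 213×59/255 = 12567/255 ≈ 49.282 → 49
= RGB(53, 6, 49)


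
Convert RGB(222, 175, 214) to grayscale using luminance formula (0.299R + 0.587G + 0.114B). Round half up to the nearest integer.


Gray = 0.299×R + 0.587×G + 0.114×B
Gray = 0.299×222 + 0.587×175 + 0.114×214
Gray = 66.378 + 102.725 + 24.396
Gray = 193.499 → round half up → 193
Gray = 193


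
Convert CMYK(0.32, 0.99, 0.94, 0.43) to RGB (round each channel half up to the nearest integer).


R = 255 × (1-C) × (1-K) = 255 × 0.68 × 0.57 = 98.838 → 99
G = 255 × (1-M) × (1-K) = 255 × 0.01 × 0.57 = 1.4535 → 1
B = 255 × (1-Y) × (1-K) = 255 × 0.06 × 0.57 = 8.721 → 9
= RGB(99, 1, 9)


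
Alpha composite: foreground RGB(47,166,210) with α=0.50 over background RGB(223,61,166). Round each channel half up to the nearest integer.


C = α×F + (1-α)×B, with 1-α = 0.50
R: 0.50×47 + 0.50×223 = 23.50 + 111.50 = 135.00 → 135
G: 0.50×166 + 0.50×61 = 83.00 + 30.50 = 113.50 → 114
B: 0.50×210 + 0.50×166 = 105.00 + 83.00 = 188.00 → 188
= RGB(135, 114, 188)


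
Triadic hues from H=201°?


Triadic: equally spaced at 120° intervals
H1 = 201°
H2 = (201 + 120) mod 360 = 321°
H3 = (201 + 240) mod 360 = 81°
Triadic = 201°, 321°, 81°


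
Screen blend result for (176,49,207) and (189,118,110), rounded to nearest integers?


Screen: C = 255 - (255-A)×(255-B)/255, rounded to nearest integer
R: 255 - (255-176)×(255-189)/255 = 255 - 5214/255 ≈ 255 - 20.447 = 234.553 → 235
G: 255 - (255-49)×(255-118)/255 = 255 - 28222/255 ≈ 255 - 110.675 = 144.325 → 144
B: 255 - (255-207)×(255-110)/255 = 255 - 6960/255 ≈ 255 - 27.294 = 227.706 → 228
= RGB(235, 144, 228)


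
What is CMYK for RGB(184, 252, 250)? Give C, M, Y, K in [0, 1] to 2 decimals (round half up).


R'=184/255≈0.7216, G'=252/255≈0.9882, B'=250/255≈0.9804
K = 1 - max(R',G',B') = 1 - 252/255 = 3/255 = 0.01176… → 0.01
(1-R'-K)/(1-K) simplifies to (max-R)/max with max = 252:
C = (252-184)/252 = 68/252 = 0.26984… → 0.27
M = (252-252)/252 = 0/252 = 0 → 0.00
Y = (252-250)/252 = 2/252 = 0.00793… → 0.01
= CMYK(0.27, 0.00, 0.01, 0.01)


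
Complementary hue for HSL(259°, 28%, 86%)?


Complement = opposite side of color wheel = hue + 180°
H' = (259 + 180) mod 360 = 79°
S and L unchanged.
= HSL(79°, 28%, 86%)


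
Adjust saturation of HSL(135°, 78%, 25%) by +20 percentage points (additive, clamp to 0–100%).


Original S = 78%
Adjustment = +20 percentage points
New S = 78 + (20) = 98
Clamp to [0, 100] → 98
= HSL(135°, 98%, 25%)


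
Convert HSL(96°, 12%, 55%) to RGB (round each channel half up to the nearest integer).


H=96°, S=0.12, L=0.55
C = (1-|2L-1|)×S = (1-|0.10|)×0.12 = 0.108
H' = H/60 = 96/60 ≈ 1.6000; X = C×(1-|H' mod 2 - 1|) = 0.0432
m = L - C/2 = 0.55 - 0.054 = 0.496
Sector ⌊H'⌋ = 1 → (R',G',B') = (0.0432, 0.108, 0.0)
RGB = ((R'+m)×255, (G'+m)×255, (B'+m)×255) = (137.496, 154.02, 126.48)
Round half up → RGB(137, 154, 126)


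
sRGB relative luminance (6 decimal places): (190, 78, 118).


Linearize each channel (sRGB transfer function): c = v/255; c_lin = c/12.92 if c ≤ 0.04045, else ((c+0.055)/1.055)^2.4
  R: 190/255 ≈ 0.745098 > 0.04045 → ((0.745098+0.055)/1.055)^2.4 ≈ 0.514918
  G: 78/255 ≈ 0.305882 > 0.04045 → ((0.305882+0.055)/1.055)^2.4 ≈ 0.076185
  B: 118/255 ≈ 0.462745 > 0.04045 → ((0.462745+0.055)/1.055)^2.4 ≈ 0.181164
R_lin = 0.514918, G_lin = 0.076185, B_lin = 0.181164
L = 0.2126×R + 0.7152×G + 0.0722×B
L = 0.2126×0.514918 + 0.7152×0.076185 + 0.0722×0.181164
L ≈ 0.177039


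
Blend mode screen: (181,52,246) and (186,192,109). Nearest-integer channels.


Screen: C = 255 - (255-A)×(255-B)/255, rounded to nearest integer
R: 255 - (255-181)×(255-186)/255 = 255 - 5106/255 ≈ 255 - 20.024 = 234.976 → 235
G: 255 - (255-52)×(255-192)/255 = 255 - 12789/255 ≈ 255 - 50.153 = 204.847 → 205
B: 255 - (255-246)×(255-109)/255 = 255 - 1314/255 ≈ 255 - 5.153 = 249.847 → 250
= RGB(235, 205, 250)


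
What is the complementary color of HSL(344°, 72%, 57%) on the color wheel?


Complement = opposite side of color wheel = hue + 180°
H' = (344 + 180) mod 360 = 164°
S and L unchanged.
= HSL(164°, 72%, 57%)


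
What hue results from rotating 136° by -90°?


New hue = (H + rotation) mod 360
New hue = (136 -90) mod 360
= 46 mod 360
= 46°


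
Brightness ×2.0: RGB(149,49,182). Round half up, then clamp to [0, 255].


Multiply each channel by 2.0, round half up, clamp to [0, 255]
R: 149×2.0 = 298 → clamp → 255
G: 49×2.0 = 98
B: 182×2.0 = 364 → clamp → 255
= RGB(255, 98, 255)


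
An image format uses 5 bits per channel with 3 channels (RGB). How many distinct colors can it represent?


Total bits = 5 bits/channel × 3 channels = 15 bits
Distinct colors = 2^15
= 32,768 colors


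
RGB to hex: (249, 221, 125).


R = 249 → F9 (hex)
G = 221 → DD (hex)
B = 125 → 7D (hex)
Hex = #F9DD7D


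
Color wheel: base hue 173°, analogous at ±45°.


Base hue: 173°
Left analog: (173 - 45) mod 360 = 128°
Right analog: (173 + 45) mod 360 = 218°
Analogous hues = 128° and 218°


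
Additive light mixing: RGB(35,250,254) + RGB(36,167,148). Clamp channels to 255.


Additive: each channel = min(255, C₁+C₂)
R: 35+36 = 71 → 71
G: 250+167 = 417 → 255
B: 254+148 = 402 → 255
= RGB(71, 255, 255)


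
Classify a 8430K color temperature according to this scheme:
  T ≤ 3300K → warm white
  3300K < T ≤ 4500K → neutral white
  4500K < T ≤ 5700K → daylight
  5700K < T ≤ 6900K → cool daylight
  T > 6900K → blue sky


Temperature: 8430K
8430K > 6900K → blue sky
Classification: blue sky


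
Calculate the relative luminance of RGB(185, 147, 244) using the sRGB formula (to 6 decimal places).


Linearize each channel (sRGB transfer function): c = v/255; c_lin = c/12.92 if c ≤ 0.04045, else ((c+0.055)/1.055)^2.4
  R: 185/255 ≈ 0.725490 > 0.04045 → ((0.725490+0.055)/1.055)^2.4 ≈ 0.485150
  G: 147/255 ≈ 0.576471 > 0.04045 → ((0.576471+0.055)/1.055)^2.4 ≈ 0.291771
  B: 244/255 ≈ 0.956863 > 0.04045 → ((0.956863+0.055)/1.055)^2.4 ≈ 0.904661
R_lin = 0.485150, G_lin = 0.291771, B_lin = 0.904661
L = 0.2126×R + 0.7152×G + 0.0722×B
L = 0.2126×0.485150 + 0.7152×0.291771 + 0.0722×0.904661
L ≈ 0.377134


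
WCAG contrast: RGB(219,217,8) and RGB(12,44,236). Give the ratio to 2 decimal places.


Linearize each sRGB channel c=v/255: c/12.92 if c ≤ 0.04045 else ((c+0.055)/1.055)^2.4
L = 0.2126×R_lin + 0.7152×G_lin + 0.0722×B_lin
Color 1 (219,217,8):
  R=219: 219/255≈0.8588 > 0.04045 → ((0.8588+0.055)/1.055)^2.4 ≈ 0.70838
  G=217: 217/255≈0.8510 > 0.04045 → ((0.8510+0.055)/1.055)^2.4 ≈ 0.69387
  B=8: 8/255≈0.0314 ≤ 0.04045 → 0.0314/12.92 ≈ 0.00243
  L1 = 0.2126×0.70838 + 0.7152×0.69387 + 0.0722×0.00243 ≈ 0.64703
Color 2 (12,44,236):
  R=12: 12/255≈0.0471 > 0.04045 → ((0.0471+0.055)/1.055)^2.4 ≈ 0.00368
  G=44: 44/255≈0.1725 > 0.04045 → ((0.1725+0.055)/1.055)^2.4 ≈ 0.02519
  B=236: 236/255≈0.9255 > 0.04045 → ((0.9255+0.055)/1.055)^2.4 ≈ 0.83880
  L2 = 0.2126×0.00368 + 0.7152×0.02519 + 0.0722×0.83880 ≈ 0.07936
Lighter = 0.64703, Darker = 0.07936
Ratio = (L_lighter + 0.05) / (L_darker + 0.05)
Ratio = (0.64703 + 0.05) / (0.07936 + 0.05) = 0.69703 / 0.12936 ≈ 5.3885
Ratio ≈ 5.39:1


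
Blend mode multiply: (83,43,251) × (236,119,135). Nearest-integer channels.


Multiply: C = A×B/255, rounded to nearest integer
R: 83×236/255 = 19588/255 ≈ 76.816 → 77
G: 43×119/255 = 5117/255 ≈ 20.067 → 20
B: 251×135/255 = 33885/255 ≈ 132.882 → 133
= RGB(77, 20, 133)


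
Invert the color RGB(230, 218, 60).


Invert: (255-R, 255-G, 255-B)
R: 255-230 = 25
G: 255-218 = 37
B: 255-60 = 195
= RGB(25, 37, 195)


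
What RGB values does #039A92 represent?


03 → 3 (R)
9A → 154 (G)
92 → 146 (B)
= RGB(3, 154, 146)


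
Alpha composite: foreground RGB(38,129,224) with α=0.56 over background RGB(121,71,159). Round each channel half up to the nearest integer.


C = α×F + (1-α)×B, with 1-α = 0.44
R: 0.56×38 + 0.44×121 = 21.28 + 53.24 = 74.52 → 75
G: 0.56×129 + 0.44×71 = 72.24 + 31.24 = 103.48 → 103
B: 0.56×224 + 0.44×159 = 125.44 + 69.96 = 195.40 → 195
= RGB(75, 103, 195)


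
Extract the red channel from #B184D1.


Color: #B184D1
R = B1 = 177
G = 84 = 132
B = D1 = 209
Red = 177


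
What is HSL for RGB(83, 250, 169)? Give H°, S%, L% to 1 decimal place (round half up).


Normalize: R'=83/255≈0.3255, G'=250/255≈0.9804, B'=169/255≈0.6627
Max=250/255, Min=83/255, Δ=Max-Min=167/255
L = (Max+Min)/2 = (250+83)/510 = 333/510 = 0.65294… → L = 65.3%
L > 0.5 → S = Δ/(2-Max-Min) = 167/(510-250-83) = 167/177 = 0.94350… → S = 94.4%
(the 1/255 factors cancel in S and H, so raw channel differences can be used)
Max is G' → H = 60 × ((B-R)/Δ + 2) = 60 × ((169-83)/167 + 2)
  86/167 + 2 = 0.5149… + 2 = 2.5149…
  H = 60 × 2.5149… = 150.898…° → H = 150.9°
= HSL(150.9°, 94.4%, 65.3%)


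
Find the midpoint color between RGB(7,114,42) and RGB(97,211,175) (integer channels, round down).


Midpoint: each channel = ⌊(C₁+C₂)/2⌋
R: ⌊(7+97)/2⌋ = 52
G: ⌊(114+211)/2⌋ = 162
B: ⌊(42+175)/2⌋ = 108
= RGB(52, 162, 108)


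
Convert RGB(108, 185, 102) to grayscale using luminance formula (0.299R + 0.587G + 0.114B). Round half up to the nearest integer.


Gray = 0.299×R + 0.587×G + 0.114×B
Gray = 0.299×108 + 0.587×185 + 0.114×102
Gray = 32.292 + 108.595 + 11.628
Gray = 152.515 → round half up → 153
Gray = 153


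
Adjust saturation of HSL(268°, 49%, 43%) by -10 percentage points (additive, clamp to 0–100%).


Original S = 49%
Adjustment = -10 percentage points
New S = 49 + (-10) = 39
Clamp to [0, 100] → 39
= HSL(268°, 39%, 43%)


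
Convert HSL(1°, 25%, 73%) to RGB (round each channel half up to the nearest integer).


H=1°, S=0.25, L=0.73
C = (1-|2L-1|)×S = (1-|0.46|)×0.25 = 0.135
H' = H/60 = 1/60 ≈ 0.0167; X = C×(1-|H' mod 2 - 1|) = 0.00225
m = L - C/2 = 0.73 - 0.0675 = 0.6625
Sector ⌊H'⌋ = 0 → (R',G',B') = (0.135, 0.00225, 0.0)
RGB = ((R'+m)×255, (G'+m)×255, (B'+m)×255) = (203.3625, 169.51125, 168.9375)
Round half up → RGB(203, 170, 169)


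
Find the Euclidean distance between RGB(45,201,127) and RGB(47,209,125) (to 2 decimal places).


d = √[(R₁-R₂)² + (G₁-G₂)² + (B₁-B₂)²]
d = √[(45-47)² + (201-209)² + (127-125)²]
d = √[4 + 64 + 4]
d = √72
d ≈ 8.49


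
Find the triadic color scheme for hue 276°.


Triadic: equally spaced at 120° intervals
H1 = 276°
H2 = (276 + 120) mod 360 = 36°
H3 = (276 + 240) mod 360 = 156°
Triadic = 276°, 36°, 156°


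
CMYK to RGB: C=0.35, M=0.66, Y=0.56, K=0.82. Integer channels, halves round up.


R = 255 × (1-C) × (1-K) = 255 × 0.65 × 0.18 = 29.835 → 30
G = 255 × (1-M) × (1-K) = 255 × 0.34 × 0.18 = 15.606 → 16
B = 255 × (1-Y) × (1-K) = 255 × 0.44 × 0.18 = 20.196 → 20
= RGB(30, 16, 20)


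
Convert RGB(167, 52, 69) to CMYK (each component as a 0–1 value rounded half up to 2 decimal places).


R'=167/255≈0.6549, G'=52/255≈0.2039, B'=69/255≈0.2706
K = 1 - max(R',G',B') = 1 - 167/255 = 88/255 = 0.34509… → 0.35
(1-R'-K)/(1-K) simplifies to (max-R)/max with max = 167:
C = (167-167)/167 = 0/167 = 0 → 0.00
M = (167-52)/167 = 115/167 = 0.68862… → 0.69
Y = (167-69)/167 = 98/167 = 0.58682… → 0.59
= CMYK(0.00, 0.69, 0.59, 0.35)


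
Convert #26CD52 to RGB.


26 → 38 (R)
CD → 205 (G)
52 → 82 (B)
= RGB(38, 205, 82)


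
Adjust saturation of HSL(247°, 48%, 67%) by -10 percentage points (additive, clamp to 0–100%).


Original S = 48%
Adjustment = -10 percentage points
New S = 48 + (-10) = 38
Clamp to [0, 100] → 38
= HSL(247°, 38%, 67%)


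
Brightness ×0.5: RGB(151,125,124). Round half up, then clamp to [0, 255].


Multiply each channel by 0.5, round half up, clamp to [0, 255]
R: 151×0.5 = 75.5 → round → 76
G: 125×0.5 = 62.5 → round → 63
B: 124×0.5 = 62
= RGB(76, 63, 62)


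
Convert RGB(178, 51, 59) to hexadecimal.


R = 178 → B2 (hex)
G = 51 → 33 (hex)
B = 59 → 3B (hex)
Hex = #B2333B


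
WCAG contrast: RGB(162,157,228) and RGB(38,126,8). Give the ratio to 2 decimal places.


Linearize each sRGB channel c=v/255: c/12.92 if c ≤ 0.04045 else ((c+0.055)/1.055)^2.4
L = 0.2126×R_lin + 0.7152×G_lin + 0.0722×B_lin
Color 1 (162,157,228):
  R=162: 162/255≈0.6353 > 0.04045 → ((0.6353+0.055)/1.055)^2.4 ≈ 0.36131
  G=157: 157/255≈0.6157 > 0.04045 → ((0.6157+0.055)/1.055)^2.4 ≈ 0.33716
  B=228: 228/255≈0.8941 > 0.04045 → ((0.8941+0.055)/1.055)^2.4 ≈ 0.77582
  L1 = 0.2126×0.36131 + 0.7152×0.33716 + 0.0722×0.77582 ≈ 0.37397
Color 2 (38,126,8):
  R=38: 38/255≈0.1490 > 0.04045 → ((0.1490+0.055)/1.055)^2.4 ≈ 0.01938
  G=126: 126/255≈0.4941 > 0.04045 → ((0.4941+0.055)/1.055)^2.4 ≈ 0.20864
  B=8: 8/255≈0.0314 ≤ 0.04045 → 0.0314/12.92 ≈ 0.00243
  L2 = 0.2126×0.01938 + 0.7152×0.20864 + 0.0722×0.00243 ≈ 0.15351
Lighter = 0.37397, Darker = 0.15351
Ratio = (L_lighter + 0.05) / (L_darker + 0.05)
Ratio = (0.37397 + 0.05) / (0.15351 + 0.05) = 0.42397 / 0.20351 ≈ 2.0832
Ratio ≈ 2.08:1


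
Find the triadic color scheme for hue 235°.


Triadic: equally spaced at 120° intervals
H1 = 235°
H2 = (235 + 120) mod 360 = 355°
H3 = (235 + 240) mod 360 = 115°
Triadic = 235°, 355°, 115°


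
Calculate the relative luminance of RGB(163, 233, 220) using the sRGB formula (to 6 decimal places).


Linearize each channel (sRGB transfer function): c = v/255; c_lin = c/12.92 if c ≤ 0.04045, else ((c+0.055)/1.055)^2.4
  R: 163/255 ≈ 0.639216 > 0.04045 → ((0.639216+0.055)/1.055)^2.4 ≈ 0.366253
  G: 233/255 ≈ 0.913725 > 0.04045 → ((0.913725+0.055)/1.055)^2.4 ≈ 0.814847
  B: 220/255 ≈ 0.862745 > 0.04045 → ((0.862745+0.055)/1.055)^2.4 ≈ 0.715694
R_lin = 0.366253, G_lin = 0.814847, B_lin = 0.715694
L = 0.2126×R + 0.7152×G + 0.0722×B
L = 0.2126×0.366253 + 0.7152×0.814847 + 0.0722×0.715694
L ≈ 0.712317


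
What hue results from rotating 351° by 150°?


New hue = (H + rotation) mod 360
New hue = (351 + 150) mod 360
= 501 mod 360
= 141°


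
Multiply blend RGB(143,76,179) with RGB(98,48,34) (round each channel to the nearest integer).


Multiply: C = A×B/255, rounded to nearest integer
R: 143×98/255 = 14014/255 ≈ 54.957 → 55
G: 76×48/255 = 3648/255 ≈ 14.306 → 14
B: 179×34/255 = 6086/255 ≈ 23.867 → 24
= RGB(55, 14, 24)


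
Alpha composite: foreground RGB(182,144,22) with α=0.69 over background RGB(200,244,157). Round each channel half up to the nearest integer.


C = α×F + (1-α)×B, with 1-α = 0.31
R: 0.69×182 + 0.31×200 = 125.58 + 62.00 = 187.58 → 188
G: 0.69×144 + 0.31×244 = 99.36 + 75.64 = 175.00 → 175
B: 0.69×22 + 0.31×157 = 15.18 + 48.67 = 63.85 → 64
= RGB(188, 175, 64)


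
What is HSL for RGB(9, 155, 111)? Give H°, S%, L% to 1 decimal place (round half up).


Normalize: R'=9/255≈0.0353, G'=155/255≈0.6078, B'=111/255≈0.4353
Max=155/255, Min=9/255, Δ=Max-Min=146/255
L = (Max+Min)/2 = (155+9)/510 = 164/510 = 0.32156… → L = 32.2%
L ≤ 0.5 → S = Δ/(Max+Min) = 146/(155+9) = 146/164 = 0.89024… → S = 89.0%
(the 1/255 factors cancel in S and H, so raw channel differences can be used)
Max is G' → H = 60 × ((B-R)/Δ + 2) = 60 × ((111-9)/146 + 2)
  102/146 + 2 = 0.6986… + 2 = 2.6986…
  H = 60 × 2.6986… = 161.917…° → H = 161.9°
= HSL(161.9°, 89.0%, 32.2%)


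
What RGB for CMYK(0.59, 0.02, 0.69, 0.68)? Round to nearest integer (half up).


R = 255 × (1-C) × (1-K) = 255 × 0.41 × 0.32 = 33.456 → 33
G = 255 × (1-M) × (1-K) = 255 × 0.98 × 0.32 = 79.968 → 80
B = 255 × (1-Y) × (1-K) = 255 × 0.31 × 0.32 = 25.296 → 25
= RGB(33, 80, 25)


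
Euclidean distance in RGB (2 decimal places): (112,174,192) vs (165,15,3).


d = √[(R₁-R₂)² + (G₁-G₂)² + (B₁-B₂)²]
d = √[(112-165)² + (174-15)² + (192-3)²]
d = √[2809 + 25281 + 35721]
d = √63811
d ≈ 252.61


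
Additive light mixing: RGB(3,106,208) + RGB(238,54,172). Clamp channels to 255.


Additive: each channel = min(255, C₁+C₂)
R: 3+238 = 241 → 241
G: 106+54 = 160 → 160
B: 208+172 = 380 → 255
= RGB(241, 160, 255)


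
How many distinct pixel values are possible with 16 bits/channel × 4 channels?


Total bits = 16 bits/channel × 4 channels = 64 bits
Distinct pixel values = 2^64
= 18,446,744,073,709,551,616 pixel values


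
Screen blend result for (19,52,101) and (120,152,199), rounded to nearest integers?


Screen: C = 255 - (255-A)×(255-B)/255, rounded to nearest integer
R: 255 - (255-19)×(255-120)/255 = 255 - 31860/255 ≈ 255 - 124.941 = 130.059 → 130
G: 255 - (255-52)×(255-152)/255 = 255 - 20909/255 ≈ 255 - 81.996 = 173.004 → 173
B: 255 - (255-101)×(255-199)/255 = 255 - 8624/255 ≈ 255 - 33.820 = 221.180 → 221
= RGB(130, 173, 221)


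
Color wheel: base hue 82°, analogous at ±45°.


Base hue: 82°
Left analog: (82 - 45) mod 360 = 37°
Right analog: (82 + 45) mod 360 = 127°
Analogous hues = 37° and 127°


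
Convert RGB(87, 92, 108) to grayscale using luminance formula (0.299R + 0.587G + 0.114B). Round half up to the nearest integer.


Gray = 0.299×R + 0.587×G + 0.114×B
Gray = 0.299×87 + 0.587×92 + 0.114×108
Gray = 26.013 + 54.004 + 12.312
Gray = 92.329 → round half up → 92
Gray = 92


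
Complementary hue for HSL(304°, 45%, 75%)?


Complement = opposite side of color wheel = hue + 180°
H' = (304 + 180) mod 360 = 124°
S and L unchanged.
= HSL(124°, 45%, 75%)


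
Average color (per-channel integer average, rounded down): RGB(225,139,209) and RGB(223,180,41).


Midpoint: each channel = ⌊(C₁+C₂)/2⌋
R: ⌊(225+223)/2⌋ = 224
G: ⌊(139+180)/2⌋ = 159
B: ⌊(209+41)/2⌋ = 125
= RGB(224, 159, 125)


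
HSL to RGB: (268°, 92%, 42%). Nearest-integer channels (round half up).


H=268°, S=0.92, L=0.42
C = (1-|2L-1|)×S = (1-|-0.16|)×0.92 = 0.7728
H' = H/60 = 268/60 ≈ 4.4667; X = C×(1-|H' mod 2 - 1|) = 0.36064
m = L - C/2 = 0.42 - 0.3864 = 0.0336
Sector ⌊H'⌋ = 4 → (R',G',B') = (0.36064, 0.0, 0.7728)
RGB = ((R'+m)×255, (G'+m)×255, (B'+m)×255) = (100.5312, 8.568, 205.632)
Round half up → RGB(101, 9, 206)


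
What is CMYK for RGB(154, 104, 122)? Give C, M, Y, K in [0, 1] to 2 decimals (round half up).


R'=154/255≈0.6039, G'=104/255≈0.4078, B'=122/255≈0.4784
K = 1 - max(R',G',B') = 1 - 154/255 = 101/255 = 0.39607… → 0.40
(1-R'-K)/(1-K) simplifies to (max-R)/max with max = 154:
C = (154-154)/154 = 0/154 = 0 → 0.00
M = (154-104)/154 = 50/154 = 0.32467… → 0.32
Y = (154-122)/154 = 32/154 = 0.20779… → 0.21
= CMYK(0.00, 0.32, 0.21, 0.40)


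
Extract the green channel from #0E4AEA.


Color: #0E4AEA
R = 0E = 14
G = 4A = 74
B = EA = 234
Green = 74


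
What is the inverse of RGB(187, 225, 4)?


Invert: (255-R, 255-G, 255-B)
R: 255-187 = 68
G: 255-225 = 30
B: 255-4 = 251
= RGB(68, 30, 251)


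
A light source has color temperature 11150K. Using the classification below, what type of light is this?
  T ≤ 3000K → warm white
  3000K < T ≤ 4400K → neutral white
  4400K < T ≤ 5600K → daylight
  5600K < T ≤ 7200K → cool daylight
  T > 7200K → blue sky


Temperature: 11150K
11150K > 7200K → blue sky
Classification: blue sky


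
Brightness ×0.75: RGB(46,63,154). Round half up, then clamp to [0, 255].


Multiply each channel by 0.75, round half up, clamp to [0, 255]
R: 46×0.75 = 34.5 → round → 35
G: 63×0.75 = 47.25 → round → 47
B: 154×0.75 = 115.5 → round → 116
= RGB(35, 47, 116)


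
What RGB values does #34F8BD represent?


34 → 52 (R)
F8 → 248 (G)
BD → 189 (B)
= RGB(52, 248, 189)


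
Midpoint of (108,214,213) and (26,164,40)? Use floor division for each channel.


Midpoint: each channel = ⌊(C₁+C₂)/2⌋
R: ⌊(108+26)/2⌋ = 67
G: ⌊(214+164)/2⌋ = 189
B: ⌊(213+40)/2⌋ = 126
= RGB(67, 189, 126)


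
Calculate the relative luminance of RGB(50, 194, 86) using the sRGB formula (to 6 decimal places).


Linearize each channel (sRGB transfer function): c = v/255; c_lin = c/12.92 if c ≤ 0.04045, else ((c+0.055)/1.055)^2.4
  R: 50/255 ≈ 0.196078 > 0.04045 → ((0.196078+0.055)/1.055)^2.4 ≈ 0.031896
  G: 194/255 ≈ 0.760784 > 0.04045 → ((0.760784+0.055)/1.055)^2.4 ≈ 0.539479
  B: 86/255 ≈ 0.337255 > 0.04045 → ((0.337255+0.055)/1.055)^2.4 ≈ 0.093059
R_lin = 0.031896, G_lin = 0.539479, B_lin = 0.093059
L = 0.2126×R + 0.7152×G + 0.0722×B
L = 0.2126×0.031896 + 0.7152×0.539479 + 0.0722×0.093059
L ≈ 0.399336


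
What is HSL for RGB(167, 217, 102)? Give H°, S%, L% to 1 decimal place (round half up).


Normalize: R'=167/255≈0.6549, G'=217/255≈0.8510, B'=102/255≈0.4000
Max=217/255, Min=102/255, Δ=Max-Min=115/255
L = (Max+Min)/2 = (217+102)/510 = 319/510 = 0.62549… → L = 62.5%
L > 0.5 → S = Δ/(2-Max-Min) = 115/(510-217-102) = 115/191 = 0.60209… → S = 60.2%
(the 1/255 factors cancel in S and H, so raw channel differences can be used)
Max is G' → H = 60 × ((B-R)/Δ + 2) = 60 × ((102-167)/115 + 2)
  -65/115 + 2 = -0.5652… + 2 = 1.4347…
  H = 60 × 1.4347… = 86.086…° → H = 86.1°
= HSL(86.1°, 60.2%, 62.5%)


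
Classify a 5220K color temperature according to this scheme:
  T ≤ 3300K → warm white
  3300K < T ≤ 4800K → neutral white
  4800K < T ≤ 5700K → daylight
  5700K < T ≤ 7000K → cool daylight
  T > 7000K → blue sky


Temperature: 5220K
4800K < 5220K ≤ 5700K → daylight
Classification: daylight


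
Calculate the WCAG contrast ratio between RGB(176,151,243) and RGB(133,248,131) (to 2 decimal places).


Linearize each sRGB channel c=v/255: c/12.92 if c ≤ 0.04045 else ((c+0.055)/1.055)^2.4
L = 0.2126×R_lin + 0.7152×G_lin + 0.0722×B_lin
Color 1 (176,151,243):
  R=176: 176/255≈0.6902 > 0.04045 → ((0.6902+0.055)/1.055)^2.4 ≈ 0.43415
  G=151: 151/255≈0.5922 > 0.04045 → ((0.5922+0.055)/1.055)^2.4 ≈ 0.30947
  B=243: 243/255≈0.9529 > 0.04045 → ((0.9529+0.055)/1.055)^2.4 ≈ 0.89627
  L1 = 0.2126×0.43415 + 0.7152×0.30947 + 0.0722×0.89627 ≈ 0.37834
Color 2 (133,248,131):
  R=133: 133/255≈0.5216 > 0.04045 → ((0.5216+0.055)/1.055)^2.4 ≈ 0.23455
  G=248: 248/255≈0.9725 > 0.04045 → ((0.9725+0.055)/1.055)^2.4 ≈ 0.93869
  B=131: 131/255≈0.5137 > 0.04045 → ((0.5137+0.055)/1.055)^2.4 ≈ 0.22697
  L2 = 0.2126×0.23455 + 0.7152×0.93869 + 0.0722×0.22697 ≈ 0.73760
Lighter = 0.73760, Darker = 0.37834
Ratio = (L_lighter + 0.05) / (L_darker + 0.05)
Ratio = (0.73760 + 0.05) / (0.37834 + 0.05) = 0.78760 / 0.42834 ≈ 1.8387
Ratio ≈ 1.84:1


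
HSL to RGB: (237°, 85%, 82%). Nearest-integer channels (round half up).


H=237°, S=0.85, L=0.82
C = (1-|2L-1|)×S = (1-|0.64|)×0.85 = 0.306
H' = H/60 = 237/60 ≈ 3.9500; X = C×(1-|H' mod 2 - 1|) = 0.0153
m = L - C/2 = 0.82 - 0.153 = 0.667
Sector ⌊H'⌋ = 3 → (R',G',B') = (0.0, 0.0153, 0.306)
RGB = ((R'+m)×255, (G'+m)×255, (B'+m)×255) = (170.085, 173.9865, 248.115)
Round half up → RGB(170, 174, 248)


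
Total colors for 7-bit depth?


Colors = 2^bits = 2^7
= 128 colors


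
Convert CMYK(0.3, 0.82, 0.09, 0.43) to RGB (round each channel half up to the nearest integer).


R = 255 × (1-C) × (1-K) = 255 × 0.70 × 0.57 = 101.745 → 102
G = 255 × (1-M) × (1-K) = 255 × 0.18 × 0.57 = 26.163 → 26
B = 255 × (1-Y) × (1-K) = 255 × 0.91 × 0.57 = 132.2685 → 132
= RGB(102, 26, 132)


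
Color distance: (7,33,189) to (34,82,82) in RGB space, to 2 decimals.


d = √[(R₁-R₂)² + (G₁-G₂)² + (B₁-B₂)²]
d = √[(7-34)² + (33-82)² + (189-82)²]
d = √[729 + 2401 + 11449]
d = √14579
d ≈ 120.74


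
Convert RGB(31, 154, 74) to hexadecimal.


R = 31 → 1F (hex)
G = 154 → 9A (hex)
B = 74 → 4A (hex)
Hex = #1F9A4A


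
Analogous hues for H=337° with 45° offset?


Base hue: 337°
Left analog: (337 - 45) mod 360 = 292°
Right analog: (337 + 45) mod 360 = 22°
Analogous hues = 292° and 22°


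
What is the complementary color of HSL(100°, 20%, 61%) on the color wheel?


Complement = opposite side of color wheel = hue + 180°
H' = (100 + 180) mod 360 = 280°
S and L unchanged.
= HSL(280°, 20%, 61%)


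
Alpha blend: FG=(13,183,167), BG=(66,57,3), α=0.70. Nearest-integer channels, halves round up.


C = α×F + (1-α)×B, with 1-α = 0.30
R: 0.70×13 + 0.30×66 = 9.10 + 19.80 = 28.90 → 29
G: 0.70×183 + 0.30×57 = 128.10 + 17.10 = 145.20 → 145
B: 0.70×167 + 0.30×3 = 116.90 + 0.90 = 117.80 → 118
= RGB(29, 145, 118)


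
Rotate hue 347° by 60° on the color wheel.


New hue = (H + rotation) mod 360
New hue = (347 + 60) mod 360
= 407 mod 360
= 47°


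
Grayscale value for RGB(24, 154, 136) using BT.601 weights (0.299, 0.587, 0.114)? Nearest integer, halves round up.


Gray = 0.299×R + 0.587×G + 0.114×B
Gray = 0.299×24 + 0.587×154 + 0.114×136
Gray = 7.176 + 90.398 + 15.504
Gray = 113.078 → round half up → 113
Gray = 113


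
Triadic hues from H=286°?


Triadic: equally spaced at 120° intervals
H1 = 286°
H2 = (286 + 120) mod 360 = 46°
H3 = (286 + 240) mod 360 = 166°
Triadic = 286°, 46°, 166°


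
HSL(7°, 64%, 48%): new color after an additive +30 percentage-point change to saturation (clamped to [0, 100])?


Original S = 64%
Adjustment = +30 percentage points
New S = 64 + (30) = 94
Clamp to [0, 100] → 94
= HSL(7°, 94%, 48%)


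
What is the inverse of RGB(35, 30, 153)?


Invert: (255-R, 255-G, 255-B)
R: 255-35 = 220
G: 255-30 = 225
B: 255-153 = 102
= RGB(220, 225, 102)


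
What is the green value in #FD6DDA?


Color: #FD6DDA
R = FD = 253
G = 6D = 109
B = DA = 218
Green = 109


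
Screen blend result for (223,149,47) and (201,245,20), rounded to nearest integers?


Screen: C = 255 - (255-A)×(255-B)/255, rounded to nearest integer
R: 255 - (255-223)×(255-201)/255 = 255 - 1728/255 ≈ 255 - 6.776 = 248.224 → 248
G: 255 - (255-149)×(255-245)/255 = 255 - 1060/255 ≈ 255 - 4.157 = 250.843 → 251
B: 255 - (255-47)×(255-20)/255 = 255 - 48880/255 ≈ 255 - 191.686 = 63.314 → 63
= RGB(248, 251, 63)


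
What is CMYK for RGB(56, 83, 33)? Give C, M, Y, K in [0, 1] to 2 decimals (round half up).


R'=56/255≈0.2196, G'=83/255≈0.3255, B'=33/255≈0.1294
K = 1 - max(R',G',B') = 1 - 83/255 = 172/255 = 0.67450… → 0.67
(1-R'-K)/(1-K) simplifies to (max-R)/max with max = 83:
C = (83-56)/83 = 27/83 = 0.32530… → 0.33
M = (83-83)/83 = 0/83 = 0 → 0.00
Y = (83-33)/83 = 50/83 = 0.60240… → 0.60
= CMYK(0.33, 0.00, 0.60, 0.67)


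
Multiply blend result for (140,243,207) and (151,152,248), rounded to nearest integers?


Multiply: C = A×B/255, rounded to nearest integer
R: 140×151/255 = 21140/255 ≈ 82.902 → 83
G: 243×152/255 = 36936/255 ≈ 144.847 → 145
B: 207×248/255 = 51336/255 ≈ 201.318 → 201
= RGB(83, 145, 201)


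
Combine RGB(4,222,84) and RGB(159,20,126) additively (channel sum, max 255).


Additive: each channel = min(255, C₁+C₂)
R: 4+159 = 163 → 163
G: 222+20 = 242 → 242
B: 84+126 = 210 → 210
= RGB(163, 242, 210)


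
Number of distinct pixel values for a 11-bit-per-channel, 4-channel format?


Total bits = 11 bits/channel × 4 channels = 44 bits
Distinct pixel values = 2^44
= 17,592,186,044,416 pixel values


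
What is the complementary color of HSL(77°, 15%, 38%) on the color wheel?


Complement = opposite side of color wheel = hue + 180°
H' = (77 + 180) mod 360 = 257°
S and L unchanged.
= HSL(257°, 15%, 38%)


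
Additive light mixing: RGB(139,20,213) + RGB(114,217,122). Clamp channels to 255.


Additive: each channel = min(255, C₁+C₂)
R: 139+114 = 253 → 253
G: 20+217 = 237 → 237
B: 213+122 = 335 → 255
= RGB(253, 237, 255)


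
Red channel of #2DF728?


Color: #2DF728
R = 2D = 45
G = F7 = 247
B = 28 = 40
Red = 45


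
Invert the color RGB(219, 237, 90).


Invert: (255-R, 255-G, 255-B)
R: 255-219 = 36
G: 255-237 = 18
B: 255-90 = 165
= RGB(36, 18, 165)


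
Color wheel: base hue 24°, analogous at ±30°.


Base hue: 24°
Left analog: (24 - 30) mod 360 = 354°
Right analog: (24 + 30) mod 360 = 54°
Analogous hues = 354° and 54°


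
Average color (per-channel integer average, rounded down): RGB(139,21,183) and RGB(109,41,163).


Midpoint: each channel = ⌊(C₁+C₂)/2⌋
R: ⌊(139+109)/2⌋ = 124
G: ⌊(21+41)/2⌋ = 31
B: ⌊(183+163)/2⌋ = 173
= RGB(124, 31, 173)


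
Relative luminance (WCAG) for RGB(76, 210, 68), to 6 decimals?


Linearize each channel (sRGB transfer function): c = v/255; c_lin = c/12.92 if c ≤ 0.04045, else ((c+0.055)/1.055)^2.4
  R: 76/255 ≈ 0.298039 > 0.04045 → ((0.298039+0.055)/1.055)^2.4 ≈ 0.072272
  G: 210/255 ≈ 0.823529 > 0.04045 → ((0.823529+0.055)/1.055)^2.4 ≈ 0.644480
  B: 68/255 ≈ 0.266667 > 0.04045 → ((0.266667+0.055)/1.055)^2.4 ≈ 0.057805
R_lin = 0.072272, G_lin = 0.644480, B_lin = 0.057805
L = 0.2126×R + 0.7152×G + 0.0722×B
L = 0.2126×0.072272 + 0.7152×0.644480 + 0.0722×0.057805
L ≈ 0.480470


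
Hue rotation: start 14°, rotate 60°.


New hue = (H + rotation) mod 360
New hue = (14 + 60) mod 360
= 74 mod 360
= 74°


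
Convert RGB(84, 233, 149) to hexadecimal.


R = 84 → 54 (hex)
G = 233 → E9 (hex)
B = 149 → 95 (hex)
Hex = #54E995


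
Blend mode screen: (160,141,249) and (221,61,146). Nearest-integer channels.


Screen: C = 255 - (255-A)×(255-B)/255, rounded to nearest integer
R: 255 - (255-160)×(255-221)/255 = 255 - 3230/255 ≈ 255 - 12.667 = 242.333 → 242
G: 255 - (255-141)×(255-61)/255 = 255 - 22116/255 ≈ 255 - 86.729 = 168.271 → 168
B: 255 - (255-249)×(255-146)/255 = 255 - 654/255 ≈ 255 - 2.565 = 252.435 → 252
= RGB(242, 168, 252)


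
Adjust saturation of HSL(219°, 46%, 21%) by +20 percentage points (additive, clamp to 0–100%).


Original S = 46%
Adjustment = +20 percentage points
New S = 46 + (20) = 66
Clamp to [0, 100] → 66
= HSL(219°, 66%, 21%)


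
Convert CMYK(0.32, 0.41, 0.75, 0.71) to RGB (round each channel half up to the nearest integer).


R = 255 × (1-C) × (1-K) = 255 × 0.68 × 0.29 = 50.286 → 50
G = 255 × (1-M) × (1-K) = 255 × 0.59 × 0.29 = 43.6305 → 44
B = 255 × (1-Y) × (1-K) = 255 × 0.25 × 0.29 = 18.4875 → 18
= RGB(50, 44, 18)


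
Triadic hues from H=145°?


Triadic: equally spaced at 120° intervals
H1 = 145°
H2 = (145 + 120) mod 360 = 265°
H3 = (145 + 240) mod 360 = 25°
Triadic = 145°, 265°, 25°


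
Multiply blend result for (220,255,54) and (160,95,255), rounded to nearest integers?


Multiply: C = A×B/255, rounded to nearest integer
R: 220×160/255 = 35200/255 ≈ 138.039 → 138
G: 255×95/255 = 24225/255 ≈ 95.000 → 95
B: 54×255/255 = 13770/255 ≈ 54.000 → 54
= RGB(138, 95, 54)
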